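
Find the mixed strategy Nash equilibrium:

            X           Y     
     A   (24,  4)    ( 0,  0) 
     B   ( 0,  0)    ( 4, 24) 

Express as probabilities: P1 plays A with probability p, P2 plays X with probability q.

p = 0.8571, q = 0.1429

Work:
Find probabilities that make opponent indifferent:
P2 chooses q to make P1 indifferent between A and B
P1 chooses p to make P2 indifferent between X and Y
Mixed NE: P1 plays (A: 0.8571, B: 0.1429), P2 plays (X: 0.1429, Y: 0.8571)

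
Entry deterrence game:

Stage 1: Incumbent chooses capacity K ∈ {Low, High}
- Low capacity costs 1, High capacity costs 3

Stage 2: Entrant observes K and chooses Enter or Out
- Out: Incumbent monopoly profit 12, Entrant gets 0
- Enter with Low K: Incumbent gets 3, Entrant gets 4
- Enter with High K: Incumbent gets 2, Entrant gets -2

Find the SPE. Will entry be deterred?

SPE: (High, Enter|Low, Out|High); Entry deterred. Incumbent net profit = 9

Work:
After Low K: Entrant enters (4 > 0)
After High K: Entrant stays out (-2 < 0)
Incumbent: Low → 3−1=2, High → 12−3=9
Incumbent chooses High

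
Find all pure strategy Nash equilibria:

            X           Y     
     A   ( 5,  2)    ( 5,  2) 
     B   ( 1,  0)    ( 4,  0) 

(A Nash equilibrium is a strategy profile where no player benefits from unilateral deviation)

Nash equilibrium: (A, X), (A, Y)

Work:
Best responses:
  P1 vs X: payoffs [5, 1] → best response A (payoff 5)
  P1 vs Y: payoffs [5, 4] → best response A (payoff 5)
  P2 vs A: payoffs [2, 2] → best response X/Y (payoff 2)
  P2 vs B: payoffs [0, 0] → best response X/Y (payoff 0)
Mutual best responses: (A,X), (A,Y) → Nash equilibria.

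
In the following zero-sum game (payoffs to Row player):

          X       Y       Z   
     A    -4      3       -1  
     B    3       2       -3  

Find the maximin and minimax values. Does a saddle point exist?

Maximin = -3, Minimax = -1, Saddle: False

Work:
Row minimums: [-4, -3] → maximin = -3
Column maximums: [3, 3, -1] → minimax = -1
No saddle point (maximin ≠ minimax). Mixed strategy needed.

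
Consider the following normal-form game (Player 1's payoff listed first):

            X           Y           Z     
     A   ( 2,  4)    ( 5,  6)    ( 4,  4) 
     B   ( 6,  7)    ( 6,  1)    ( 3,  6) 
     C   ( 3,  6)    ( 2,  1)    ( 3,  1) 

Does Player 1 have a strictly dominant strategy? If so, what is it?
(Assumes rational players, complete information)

No strictly dominant strategy exists for Player 1

Work:
A strategy strictly dominates another if it gives a strictly higher payoff against every opponent action. Compare each pair of P1's strategies column-by-column:
  A vs B: [2 vs 6, 5 vs 6, 4 vs 3] → A does not strictly dominate B (column X: 2 ≤ 6)
  A vs C: [2 vs 3, 5 vs 2, 4 vs 3] → A does not strictly dominate C (column X: 2 ≤ 3)
  B vs A: [6 vs 2, 6 vs 5, 3 vs 4] → B does not strictly dominate A (column Z: 3 ≤ 4)
  B vs C: [6 vs 3, 6 vs 2, 3 vs 3] → B does not strictly dominate C (column Z: 3 ≤ 3)
  C vs A: [3 vs 2, 2 vs 5, 3 vs 4] → C does not strictly dominate A (column Y: 2 ≤ 5)
  C vs B: [3 vs 6, 2 vs 6, 3 vs 3] → C does not strictly dominate B (column X: 3 ≤ 6)
No single strategy strictly dominates all others → no strictly dominant strategy.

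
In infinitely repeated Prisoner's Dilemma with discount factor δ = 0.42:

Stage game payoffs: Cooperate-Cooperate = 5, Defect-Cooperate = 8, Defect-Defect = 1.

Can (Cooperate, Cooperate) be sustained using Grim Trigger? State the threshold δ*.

δ* = 0.4286; since δ = 0.42 < 0.4286, cooperation cannot be sustained

Work:
For Grim Trigger:
Cooperate forever: 5/(1-δ)
Defect then punished: 8 + 1·δ/(1-δ)
Need: 5/(1-δ) ≥ 8 + 1·δ/(1-δ)
Solving: δ ≥ (T-R)/(T-P) = (8-5)/(8-1) = 0.4286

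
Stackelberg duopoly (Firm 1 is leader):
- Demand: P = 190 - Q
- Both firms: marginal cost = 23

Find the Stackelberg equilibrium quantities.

q₁* (leader) = 83.5, q₂* (follower) = 41.75

Work:
Follower's reaction: q₂ = (a - c - q₁)/2
Leader substitutes: π₁ = q₁·(a - q₁ - (a-c-q₁)/2 - c)
FOC: q₁* = (190 - 23)/2 = 83.50
Then: q₂* = (190 - 23 - 83.5)/2 = 41.75
Leader has first-mover advantage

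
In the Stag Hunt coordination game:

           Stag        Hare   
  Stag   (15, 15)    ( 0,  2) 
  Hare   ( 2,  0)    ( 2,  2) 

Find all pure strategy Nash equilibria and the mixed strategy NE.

Pure NE: (Stag, Stag) and (Hare, Hare); Mixed NE: p = 0.1333, q = 0.1333

Work:
Check pure NE:
(Stag, Stag): (15, 15) - no unilateral deviation beneficial
(Hare, Hare): (2, 2) - no unilateral deviation beneficial
Mixed NE: P1 plays Stag with p = 0.1333, P2 plays Stag with q = 0.1333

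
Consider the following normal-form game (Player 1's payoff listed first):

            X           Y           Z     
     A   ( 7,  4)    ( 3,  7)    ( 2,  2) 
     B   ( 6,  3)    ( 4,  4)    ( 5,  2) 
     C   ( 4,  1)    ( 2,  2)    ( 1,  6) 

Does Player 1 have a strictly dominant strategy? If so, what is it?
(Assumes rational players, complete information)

No strictly dominant strategy exists for Player 1

Work:
A strategy strictly dominates another if it gives a strictly higher payoff against every opponent action. Compare each pair of P1's strategies column-by-column:
  A vs B: [7 vs 6, 3 vs 4, 2 vs 5] → A does not strictly dominate B (column Y: 3 ≤ 4)
  A vs C: [7 vs 4, 3 vs 2, 2 vs 1] → A strictly dominates C
  B vs A: [6 vs 7, 4 vs 3, 5 vs 2] → B does not strictly dominate A (column X: 6 ≤ 7)
  B vs C: [6 vs 4, 4 vs 2, 5 vs 1] → B strictly dominates C
  C vs A: [4 vs 7, 2 vs 3, 1 vs 2] → C does not strictly dominate A (column X: 4 ≤ 7)
  C vs B: [4 vs 6, 2 vs 4, 1 vs 5] → C does not strictly dominate B (column X: 4 ≤ 6)
No single strategy strictly dominates all others → no strictly dominant strategy.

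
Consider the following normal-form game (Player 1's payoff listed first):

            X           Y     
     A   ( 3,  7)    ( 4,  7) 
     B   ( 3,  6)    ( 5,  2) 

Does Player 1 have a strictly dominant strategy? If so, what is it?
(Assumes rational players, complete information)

No strictly dominant strategy exists for Player 1

Work:
A strategy strictly dominates another if it gives a strictly higher payoff against every opponent action. Compare each pair of P1's strategies column-by-column:
  A vs B: [3 vs 3, 4 vs 5] → A does not strictly dominate B (column X: 3 ≤ 3)
  B vs A: [3 vs 3, 5 vs 4] → B does not strictly dominate A (column X: 3 ≤ 3)
No single strategy strictly dominates all others → no strictly dominant strategy.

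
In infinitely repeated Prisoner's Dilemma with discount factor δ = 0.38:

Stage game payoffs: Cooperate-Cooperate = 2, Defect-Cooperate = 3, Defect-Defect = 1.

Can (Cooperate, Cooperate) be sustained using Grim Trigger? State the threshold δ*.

δ* = 0.5; since δ = 0.38 < 0.5, cooperation cannot be sustained

Work:
For Grim Trigger:
Cooperate forever: 2/(1-δ)
Defect then punished: 3 + 1·δ/(1-δ)
Need: 2/(1-δ) ≥ 3 + 1·δ/(1-δ)
Solving: δ ≥ (T-R)/(T-P) = (3-2)/(3-1) = 0.5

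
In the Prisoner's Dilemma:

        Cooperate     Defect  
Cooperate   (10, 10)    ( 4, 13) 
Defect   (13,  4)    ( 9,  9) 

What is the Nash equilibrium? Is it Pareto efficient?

(Defect, Defect) is NE; not Pareto efficient

Work:
Defect dominates Cooperate for both players:
If P2 cooperates: Defect (13) > Cooperate (10)
If P2 defects: Defect (9) > Cooperate (4)
NE: (Defect, Defect) with payoff (9, 9)
But (Cooperate, Cooperate) = (10, 10) Pareto dominates (9, 9)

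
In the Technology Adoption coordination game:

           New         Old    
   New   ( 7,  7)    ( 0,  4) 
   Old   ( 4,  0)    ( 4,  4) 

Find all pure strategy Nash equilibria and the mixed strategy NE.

Pure NE: (New, New) and (Old, Old); Mixed NE: p = 0.5714, q = 0.5714

Work:
Check pure NE:
(New, New): (7, 7) - no unilateral deviation beneficial
(Old, Old): (4, 4) - no unilateral deviation beneficial
Mixed NE: P1 plays New with p = 0.5714, P2 plays New with q = 0.5714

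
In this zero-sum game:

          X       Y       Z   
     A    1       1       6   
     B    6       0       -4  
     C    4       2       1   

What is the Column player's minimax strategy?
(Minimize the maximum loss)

Column should play Y, value = 2

Work:
Column player minimizes Row's maximum payoff:
Column X: max payoff to Row = 6
Column Y: max payoff to Row = 2
Column Z: max payoff to Row = 6
Minimum is 2, achieved by column Y.
Minimax strategy: Y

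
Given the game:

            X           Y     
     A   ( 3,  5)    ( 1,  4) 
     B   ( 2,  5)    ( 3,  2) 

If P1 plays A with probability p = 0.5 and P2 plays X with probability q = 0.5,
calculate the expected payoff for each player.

E[P1] = 2.25, E[P2] = 4.0

Work:
E[P1] = p·q·π₁(A,X) + p·(1-q)·π₁(A,Y) + (1-p)·q·π₁(B,X) + (1-p)·(1-q)·π₁(B,Y)
= 0.5·0.5·3 + 0.5·0.5·1 + 0.5·0.5·2 + 0.5·0.5·3
= 2.25

E[P2] = 4.0 (similar calculation)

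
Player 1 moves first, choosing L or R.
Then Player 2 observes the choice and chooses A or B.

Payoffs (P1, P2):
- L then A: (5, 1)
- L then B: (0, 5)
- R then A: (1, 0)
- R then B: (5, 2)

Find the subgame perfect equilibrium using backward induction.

P1 plays R, P2 plays B after L and B after R; Payoff (5, 2)

Work:
Backward induction:
After L: P2 chooses B → P1 gets 0
After R: P2 chooses B → P1 gets 5
P1 chooses R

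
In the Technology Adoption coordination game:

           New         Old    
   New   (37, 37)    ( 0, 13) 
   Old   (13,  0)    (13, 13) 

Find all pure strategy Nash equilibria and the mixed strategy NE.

Pure NE: (New, New) and (Old, Old); Mixed NE: p = 0.3514, q = 0.3514

Work:
Check pure NE:
(New, New): (37, 37) - no unilateral deviation beneficial
(Old, Old): (13, 13) - no unilateral deviation beneficial
Mixed NE: P1 plays New with p = 0.3514, P2 plays New with q = 0.3514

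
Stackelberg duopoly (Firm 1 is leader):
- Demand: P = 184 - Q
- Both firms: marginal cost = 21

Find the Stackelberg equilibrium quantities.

q₁* (leader) = 81.5, q₂* (follower) = 40.75

Work:
Follower's reaction: q₂ = (a - c - q₁)/2
Leader substitutes: π₁ = q₁·(a - q₁ - (a-c-q₁)/2 - c)
FOC: q₁* = (184 - 21)/2 = 81.50
Then: q₂* = (184 - 21 - 81.5)/2 = 40.75
Leader has first-mover advantage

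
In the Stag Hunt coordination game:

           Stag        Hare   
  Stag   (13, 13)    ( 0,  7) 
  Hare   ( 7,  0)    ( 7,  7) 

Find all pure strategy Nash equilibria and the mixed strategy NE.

Pure NE: (Stag, Stag) and (Hare, Hare); Mixed NE: p = 0.5385, q = 0.5385

Work:
Check pure NE:
(Stag, Stag): (13, 13) - no unilateral deviation beneficial
(Hare, Hare): (7, 7) - no unilateral deviation beneficial
Mixed NE: P1 plays Stag with p = 0.5385, P2 plays Stag with q = 0.5385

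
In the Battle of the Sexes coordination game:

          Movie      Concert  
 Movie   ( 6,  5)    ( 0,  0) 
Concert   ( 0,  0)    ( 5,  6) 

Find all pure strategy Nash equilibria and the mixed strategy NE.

Pure NE: (Movie, Movie) and (Concert, Concert); Mixed NE: p = 0.5455, q = 0.4545

Work:
Check pure NE:
(Movie, Movie): (6, 5) - no unilateral deviation beneficial
(Concert, Concert): (5, 6) - no unilateral deviation beneficial
Mixed NE: P1 plays Movie with p = 0.5455, P2 plays Movie with q = 0.4545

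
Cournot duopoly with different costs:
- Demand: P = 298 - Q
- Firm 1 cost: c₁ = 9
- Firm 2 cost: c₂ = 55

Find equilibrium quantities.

q₁* = 111.67, q₂* = 65.67

Work:
Reaction: q₁ = (298 - 9 - q₂)/2
Reaction: q₂ = (298 - 55 - q₁)/2
Solve simultaneously:
q₁* = (298 - 2×9 + 55)/3 = 111.67
q₂* = (298 - 2×55 + 9)/3 = 65.67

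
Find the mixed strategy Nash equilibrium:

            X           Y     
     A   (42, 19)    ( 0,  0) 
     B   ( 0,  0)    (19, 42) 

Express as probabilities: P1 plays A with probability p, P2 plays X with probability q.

p = 0.6885, q = 0.3115

Work:
Find probabilities that make opponent indifferent:
P2 chooses q to make P1 indifferent between A and B
P1 chooses p to make P2 indifferent between X and Y
Mixed NE: P1 plays (A: 0.6885, B: 0.3115), P2 plays (X: 0.3115, Y: 0.6885)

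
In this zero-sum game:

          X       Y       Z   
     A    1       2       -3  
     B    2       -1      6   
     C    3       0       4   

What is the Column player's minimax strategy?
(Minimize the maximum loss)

Column should play Y, value = 2

Work:
Column player minimizes Row's maximum payoff:
Column X: max payoff to Row = 3
Column Y: max payoff to Row = 2
Column Z: max payoff to Row = 6
Minimum is 2, achieved by column Y.
Minimax strategy: Y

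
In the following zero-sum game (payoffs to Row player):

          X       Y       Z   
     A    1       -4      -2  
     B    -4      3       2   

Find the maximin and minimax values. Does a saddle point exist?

Maximin = -4, Minimax = 1, Saddle: False

Work:
Row minimums: [-4, -4] → maximin = -4
Column maximums: [1, 3, 2] → minimax = 1
No saddle point (maximin ≠ minimax). Mixed strategy needed.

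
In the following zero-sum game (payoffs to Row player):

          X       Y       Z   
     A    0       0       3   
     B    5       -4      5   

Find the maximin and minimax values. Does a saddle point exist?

Maximin = 0, Minimax = 0, Saddle: True

Work:
Row minimums: [0, -4] → maximin = 0
Column maximums: [5, 0, 5] → minimax = 0
Saddle point exists! Game value = 0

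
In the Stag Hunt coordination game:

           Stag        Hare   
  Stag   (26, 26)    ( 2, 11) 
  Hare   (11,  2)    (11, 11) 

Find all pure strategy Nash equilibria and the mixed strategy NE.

Pure NE: (Stag, Stag) and (Hare, Hare); Mixed NE: p = 0.375, q = 0.375

Work:
Check pure NE:
(Stag, Stag): (26, 26) - no unilateral deviation beneficial
(Hare, Hare): (11, 11) - no unilateral deviation beneficial
Mixed NE: P1 plays Stag with p = 0.375, P2 plays Stag with q = 0.375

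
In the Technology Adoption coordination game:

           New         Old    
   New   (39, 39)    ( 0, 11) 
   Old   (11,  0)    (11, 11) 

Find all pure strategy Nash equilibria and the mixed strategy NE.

Pure NE: (New, New) and (Old, Old); Mixed NE: p = 0.2821, q = 0.2821

Work:
Check pure NE:
(New, New): (39, 39) - no unilateral deviation beneficial
(Old, Old): (11, 11) - no unilateral deviation beneficial
Mixed NE: P1 plays New with p = 0.2821, P2 plays New with q = 0.2821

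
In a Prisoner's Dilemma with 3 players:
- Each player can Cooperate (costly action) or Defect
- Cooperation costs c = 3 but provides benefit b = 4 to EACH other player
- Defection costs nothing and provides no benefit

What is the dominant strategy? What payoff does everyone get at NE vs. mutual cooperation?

Dominant: Defect; NE payoff = 0; Coop payoff = 5

Work:
Defect dominates (saves cost c = 3, benefit to others is external)
NE: All defect → everyone gets 0
If all cooperate: each receives (2)×4 - 3 = 5
Social dilemma: 5 > 0 but NE gives 0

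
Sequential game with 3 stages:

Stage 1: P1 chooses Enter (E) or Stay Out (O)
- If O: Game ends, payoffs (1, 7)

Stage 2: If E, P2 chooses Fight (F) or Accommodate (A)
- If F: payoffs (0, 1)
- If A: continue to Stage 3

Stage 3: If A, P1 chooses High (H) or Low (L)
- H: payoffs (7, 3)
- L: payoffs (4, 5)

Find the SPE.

SPE: (E, A, H); Outcome (7, 3)

Work:
Stage 3: P1 chooses H (7 vs 4)
Stage 2: P2: F->1, A->3 (anticipating H). Choose A
Stage 1: P1: O->1, E->7 (anticipating A, H). Choose E
SPE path: E -> A -> H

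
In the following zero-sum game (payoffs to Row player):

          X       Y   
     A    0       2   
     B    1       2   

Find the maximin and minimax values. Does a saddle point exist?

Maximin = 1, Minimax = 1, Saddle: True

Work:
Row minimums: [0, 1] → maximin = 1
Column maximums: [1, 2] → minimax = 1
Saddle point exists! Game value = 1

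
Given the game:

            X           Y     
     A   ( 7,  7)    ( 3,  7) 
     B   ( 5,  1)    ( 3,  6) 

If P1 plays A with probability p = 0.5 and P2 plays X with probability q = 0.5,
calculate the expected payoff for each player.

E[P1] = 4.5, E[P2] = 5.25

Work:
E[P1] = p·q·π₁(A,X) + p·(1-q)·π₁(A,Y) + (1-p)·q·π₁(B,X) + (1-p)·(1-q)·π₁(B,Y)
= 0.5·0.5·7 + 0.5·0.5·3 + 0.5·0.5·5 + 0.5·0.5·3
= 4.5

E[P2] = 5.25 (similar calculation)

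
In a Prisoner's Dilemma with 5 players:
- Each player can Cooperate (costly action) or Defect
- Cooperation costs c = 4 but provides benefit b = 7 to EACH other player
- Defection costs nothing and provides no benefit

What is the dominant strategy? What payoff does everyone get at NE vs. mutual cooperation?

Dominant: Defect; NE payoff = 0; Coop payoff = 24

Work:
Defect dominates (saves cost c = 4, benefit to others is external)
NE: All defect → everyone gets 0
If all cooperate: each receives (4)×7 - 4 = 24
Social dilemma: 24 > 0 but NE gives 0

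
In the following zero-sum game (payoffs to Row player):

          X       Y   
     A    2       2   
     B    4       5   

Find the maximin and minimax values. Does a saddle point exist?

Maximin = 4, Minimax = 4, Saddle: True

Work:
Row minimums: [2, 4] → maximin = 4
Column maximums: [4, 5] → minimax = 4
Saddle point exists! Game value = 4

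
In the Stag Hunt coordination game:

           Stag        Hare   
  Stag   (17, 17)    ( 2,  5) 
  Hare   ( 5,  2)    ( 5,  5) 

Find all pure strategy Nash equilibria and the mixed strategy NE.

Pure NE: (Stag, Stag) and (Hare, Hare); Mixed NE: p = 0.2, q = 0.2

Work:
Check pure NE:
(Stag, Stag): (17, 17) - no unilateral deviation beneficial
(Hare, Hare): (5, 5) - no unilateral deviation beneficial
Mixed NE: P1 plays Stag with p = 0.2, P2 plays Stag with q = 0.2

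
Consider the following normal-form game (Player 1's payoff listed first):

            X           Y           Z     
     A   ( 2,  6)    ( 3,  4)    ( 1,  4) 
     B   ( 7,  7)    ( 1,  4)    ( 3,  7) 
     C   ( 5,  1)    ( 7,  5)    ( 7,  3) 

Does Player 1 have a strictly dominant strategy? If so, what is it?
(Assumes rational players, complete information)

No strictly dominant strategy exists for Player 1

Work:
A strategy strictly dominates another if it gives a strictly higher payoff against every opponent action. Compare each pair of P1's strategies column-by-column:
  A vs B: [2 vs 7, 3 vs 1, 1 vs 3] → A does not strictly dominate B (column X: 2 ≤ 7)
  A vs C: [2 vs 5, 3 vs 7, 1 vs 7] → A does not strictly dominate C (column X: 2 ≤ 5)
  B vs A: [7 vs 2, 1 vs 3, 3 vs 1] → B does not strictly dominate A (column Y: 1 ≤ 3)
  B vs C: [7 vs 5, 1 vs 7, 3 vs 7] → B does not strictly dominate C (column Y: 1 ≤ 7)
  C vs A: [5 vs 2, 7 vs 3, 7 vs 1] → C strictly dominates A
  C vs B: [5 vs 7, 7 vs 1, 7 vs 3] → C does not strictly dominate B (column X: 5 ≤ 7)
No single strategy strictly dominates all others → no strictly dominant strategy.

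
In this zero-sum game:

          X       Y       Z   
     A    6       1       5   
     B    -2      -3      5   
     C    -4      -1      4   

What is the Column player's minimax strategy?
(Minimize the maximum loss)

Column should play Y, value = 1

Work:
Column player minimizes Row's maximum payoff:
Column X: max payoff to Row = 6
Column Y: max payoff to Row = 1
Column Z: max payoff to Row = 5
Minimum is 1, achieved by column Y.
Minimax strategy: Y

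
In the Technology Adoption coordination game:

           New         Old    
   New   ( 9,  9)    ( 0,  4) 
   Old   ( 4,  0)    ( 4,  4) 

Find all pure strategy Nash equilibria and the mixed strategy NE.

Pure NE: (New, New) and (Old, Old); Mixed NE: p = 0.4444, q = 0.4444

Work:
Check pure NE:
(New, New): (9, 9) - no unilateral deviation beneficial
(Old, Old): (4, 4) - no unilateral deviation beneficial
Mixed NE: P1 plays New with p = 0.4444, P2 plays New with q = 0.4444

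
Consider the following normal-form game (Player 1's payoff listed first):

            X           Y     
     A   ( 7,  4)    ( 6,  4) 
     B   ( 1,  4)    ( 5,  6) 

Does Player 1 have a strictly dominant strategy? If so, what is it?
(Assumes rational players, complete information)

Yes, Player 1's strictly dominant strategy is A

Work:
A strategy strictly dominates another if it gives a strictly higher payoff against every opponent action. Compare each pair of P1's strategies column-by-column:
  A vs B: [7 vs 1, 6 vs 5] → A strictly dominates B
  B vs A: [1 vs 7, 5 vs 6] → B does not strictly dominate A (column X: 1 ≤ 7)
A strictly dominates every other strategy → strictly dominant.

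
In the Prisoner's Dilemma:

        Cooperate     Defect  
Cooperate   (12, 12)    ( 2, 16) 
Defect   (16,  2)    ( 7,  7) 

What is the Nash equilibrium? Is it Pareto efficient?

(Defect, Defect) is NE; not Pareto efficient

Work:
Defect dominates Cooperate for both players:
If P2 cooperates: Defect (16) > Cooperate (12)
If P2 defects: Defect (7) > Cooperate (2)
NE: (Defect, Defect) with payoff (7, 7)
But (Cooperate, Cooperate) = (12, 12) Pareto dominates (7, 7)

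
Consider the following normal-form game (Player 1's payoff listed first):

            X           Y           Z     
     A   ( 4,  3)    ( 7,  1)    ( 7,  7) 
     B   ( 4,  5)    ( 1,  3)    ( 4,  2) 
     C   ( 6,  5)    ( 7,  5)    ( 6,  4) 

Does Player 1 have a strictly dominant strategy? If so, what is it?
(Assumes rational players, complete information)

No strictly dominant strategy exists for Player 1

Work:
A strategy strictly dominates another if it gives a strictly higher payoff against every opponent action. Compare each pair of P1's strategies column-by-column:
  A vs B: [4 vs 4, 7 vs 1, 7 vs 4] → A does not strictly dominate B (column X: 4 ≤ 4)
  A vs C: [4 vs 6, 7 vs 7, 7 vs 6] → A does not strictly dominate C (column X: 4 ≤ 6)
  B vs A: [4 vs 4, 1 vs 7, 4 vs 7] → B does not strictly dominate A (column X: 4 ≤ 4)
  B vs C: [4 vs 6, 1 vs 7, 4 vs 6] → B does not strictly dominate C (column X: 4 ≤ 6)
  C vs A: [6 vs 4, 7 vs 7, 6 vs 7] → C does not strictly dominate A (column Y: 7 ≤ 7)
  C vs B: [6 vs 4, 7 vs 1, 6 vs 4] → C strictly dominates B
No single strategy strictly dominates all others → no strictly dominant strategy.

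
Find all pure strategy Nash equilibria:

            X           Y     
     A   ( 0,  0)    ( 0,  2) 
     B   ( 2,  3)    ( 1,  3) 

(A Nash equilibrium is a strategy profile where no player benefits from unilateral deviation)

Nash equilibrium: (B, X), (B, Y)

Work:
Best responses:
  P1 vs X: payoffs [0, 2] → best response B (payoff 2)
  P1 vs Y: payoffs [0, 1] → best response B (payoff 1)
  P2 vs A: payoffs [0, 2] → best response Y (payoff 2)
  P2 vs B: payoffs [3, 3] → best response X/Y (payoff 3)
Mutual best responses: (B,X), (B,Y) → Nash equilibria.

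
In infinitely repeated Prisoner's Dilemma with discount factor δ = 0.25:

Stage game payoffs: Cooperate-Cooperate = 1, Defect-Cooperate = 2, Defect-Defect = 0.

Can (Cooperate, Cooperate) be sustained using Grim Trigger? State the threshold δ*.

δ* = 0.5; since δ = 0.25 < 0.5, cooperation cannot be sustained

Work:
For Grim Trigger:
Cooperate forever: 1/(1-δ)
Defect then punished: 2 + 0·δ/(1-δ)
Need: 1/(1-δ) ≥ 2 + 0·δ/(1-δ)
Solving: δ ≥ (T-R)/(T-P) = (2-1)/(2-0) = 0.5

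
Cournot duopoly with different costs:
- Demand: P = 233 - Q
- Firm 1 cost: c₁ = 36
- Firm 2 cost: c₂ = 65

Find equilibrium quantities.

q₁* = 75.33, q₂* = 46.33

Work:
Reaction: q₁ = (233 - 36 - q₂)/2
Reaction: q₂ = (233 - 65 - q₁)/2
Solve simultaneously:
q₁* = (233 - 2×36 + 65)/3 = 75.33
q₂* = (233 - 2×65 + 36)/3 = 46.33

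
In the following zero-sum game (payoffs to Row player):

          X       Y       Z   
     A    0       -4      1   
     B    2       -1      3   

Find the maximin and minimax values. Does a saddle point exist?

Maximin = -1, Minimax = -1, Saddle: True

Work:
Row minimums: [-4, -1] → maximin = -1
Column maximums: [2, -1, 3] → minimax = -1
Saddle point exists! Game value = -1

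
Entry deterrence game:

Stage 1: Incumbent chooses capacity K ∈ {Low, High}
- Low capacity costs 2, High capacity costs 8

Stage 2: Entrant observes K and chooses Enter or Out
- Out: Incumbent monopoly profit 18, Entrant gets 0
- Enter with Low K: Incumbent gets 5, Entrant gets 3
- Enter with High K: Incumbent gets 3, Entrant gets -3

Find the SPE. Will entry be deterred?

SPE: (High, Enter|Low, Out|High); Entry deterred. Incumbent net profit = 10

Work:
After Low K: Entrant enters (3 > 0)
After High K: Entrant stays out (-3 < 0)
Incumbent: Low → 5−2=3, High → 18−8=10
Incumbent chooses High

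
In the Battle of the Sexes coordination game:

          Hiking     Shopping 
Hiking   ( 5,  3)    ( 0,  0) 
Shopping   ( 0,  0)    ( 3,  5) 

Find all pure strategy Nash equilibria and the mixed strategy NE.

Pure NE: (Hiking, Hiking) and (Shopping, Shopping); Mixed NE: p = 0.625, q = 0.375

Work:
Check pure NE:
(Hiking, Hiking): (5, 3) - no unilateral deviation beneficial
(Shopping, Shopping): (3, 5) - no unilateral deviation beneficial
Mixed NE: P1 plays Hiking with p = 0.625, P2 plays Hiking with q = 0.375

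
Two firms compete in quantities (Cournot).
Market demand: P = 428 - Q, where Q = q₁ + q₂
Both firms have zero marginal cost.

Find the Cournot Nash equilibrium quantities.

q₁* = q₂* = 142.67; P* = 142.67

Work:
Profit: π_i = P·q_i = (a - q_i - q_j)·q_i
FOC: ∂π_i/∂q_i = a - 2q_i - q_j = 0
Reaction function: q_i = (428 - q_j)/2
Symmetry: q* = 428/3 = 142.67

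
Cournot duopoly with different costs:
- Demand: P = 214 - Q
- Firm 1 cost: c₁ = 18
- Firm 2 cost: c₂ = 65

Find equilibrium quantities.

q₁* = 81.0, q₂* = 34.0

Work:
Reaction: q₁ = (214 - 18 - q₂)/2
Reaction: q₂ = (214 - 65 - q₁)/2
Solve simultaneously:
q₁* = (214 - 2×18 + 65)/3 = 81.0
q₂* = (214 - 2×65 + 18)/3 = 34.0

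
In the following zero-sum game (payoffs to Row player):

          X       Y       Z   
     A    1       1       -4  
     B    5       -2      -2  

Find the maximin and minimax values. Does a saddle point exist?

Maximin = -2, Minimax = -2, Saddle: True

Work:
Row minimums: [-4, -2] → maximin = -2
Column maximums: [5, 1, -2] → minimax = -2
Saddle point exists! Game value = -2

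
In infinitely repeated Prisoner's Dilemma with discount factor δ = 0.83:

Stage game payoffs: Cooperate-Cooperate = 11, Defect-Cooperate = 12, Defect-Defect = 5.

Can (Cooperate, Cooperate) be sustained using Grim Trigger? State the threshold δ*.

δ* = 0.1429; since δ = 0.83 ≥ 0.1429, cooperation can be sustained

Work:
For Grim Trigger:
Cooperate forever: 11/(1-δ)
Defect then punished: 12 + 5·δ/(1-δ)
Need: 11/(1-δ) ≥ 12 + 5·δ/(1-δ)
Solving: δ ≥ (T-R)/(T-P) = (12-11)/(12-5) = 0.1429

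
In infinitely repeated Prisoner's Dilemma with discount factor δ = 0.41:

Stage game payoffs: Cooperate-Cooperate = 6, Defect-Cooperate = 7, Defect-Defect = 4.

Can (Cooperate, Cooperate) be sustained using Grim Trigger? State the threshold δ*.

δ* = 0.3333; since δ = 0.41 ≥ 0.3333, cooperation can be sustained

Work:
For Grim Trigger:
Cooperate forever: 6/(1-δ)
Defect then punished: 7 + 4·δ/(1-δ)
Need: 6/(1-δ) ≥ 7 + 4·δ/(1-δ)
Solving: δ ≥ (T-R)/(T-P) = (7-6)/(7-4) = 0.3333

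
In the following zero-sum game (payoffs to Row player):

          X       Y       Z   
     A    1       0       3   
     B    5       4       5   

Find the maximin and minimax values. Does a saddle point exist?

Maximin = 4, Minimax = 4, Saddle: True

Work:
Row minimums: [0, 4] → maximin = 4
Column maximums: [5, 4, 5] → minimax = 4
Saddle point exists! Game value = 4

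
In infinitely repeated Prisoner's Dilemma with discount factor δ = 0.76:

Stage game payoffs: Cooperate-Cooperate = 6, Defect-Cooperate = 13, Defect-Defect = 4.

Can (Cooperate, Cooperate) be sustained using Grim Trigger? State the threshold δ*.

δ* = 0.7778; since δ = 0.76 < 0.7778, cooperation cannot be sustained

Work:
For Grim Trigger:
Cooperate forever: 6/(1-δ)
Defect then punished: 13 + 4·δ/(1-δ)
Need: 6/(1-δ) ≥ 13 + 4·δ/(1-δ)
Solving: δ ≥ (T-R)/(T-P) = (13-6)/(13-4) = 0.7778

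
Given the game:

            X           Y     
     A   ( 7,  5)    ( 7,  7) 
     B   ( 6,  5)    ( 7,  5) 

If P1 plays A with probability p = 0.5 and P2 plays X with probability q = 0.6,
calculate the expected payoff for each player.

E[P1] = 6.7, E[P2] = 5.4

Work:
E[P1] = p·q·π₁(A,X) + p·(1-q)·π₁(A,Y) + (1-p)·q·π₁(B,X) + (1-p)·(1-q)·π₁(B,Y)
= 0.5·0.6·7 + 0.5·0.4·7 + 0.5·0.6·6 + 0.5·0.4·7
= 6.7

E[P2] = 5.4 (similar calculation)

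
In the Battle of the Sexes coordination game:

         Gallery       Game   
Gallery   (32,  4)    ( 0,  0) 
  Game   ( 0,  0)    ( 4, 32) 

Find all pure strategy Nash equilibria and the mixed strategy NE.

Pure NE: (Gallery, Gallery) and (Game, Game); Mixed NE: p = 0.8889, q = 0.1111

Work:
Check pure NE:
(Gallery, Gallery): (32, 4) - no unilateral deviation beneficial
(Game, Game): (4, 32) - no unilateral deviation beneficial
Mixed NE: P1 plays Gallery with p = 0.8889, P2 plays Gallery with q = 0.1111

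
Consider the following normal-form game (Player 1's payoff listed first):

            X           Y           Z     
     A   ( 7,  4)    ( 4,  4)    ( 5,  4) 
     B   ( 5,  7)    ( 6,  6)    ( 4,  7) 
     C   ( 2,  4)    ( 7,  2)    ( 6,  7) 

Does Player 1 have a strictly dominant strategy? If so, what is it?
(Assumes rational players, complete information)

No strictly dominant strategy exists for Player 1

Work:
A strategy strictly dominates another if it gives a strictly higher payoff against every opponent action. Compare each pair of P1's strategies column-by-column:
  A vs B: [7 vs 5, 4 vs 6, 5 vs 4] → A does not strictly dominate B (column Y: 4 ≤ 6)
  A vs C: [7 vs 2, 4 vs 7, 5 vs 6] → A does not strictly dominate C (column Y: 4 ≤ 7)
  B vs A: [5 vs 7, 6 vs 4, 4 vs 5] → B does not strictly dominate A (column X: 5 ≤ 7)
  B vs C: [5 vs 2, 6 vs 7, 4 vs 6] → B does not strictly dominate C (column Y: 6 ≤ 7)
  C vs A: [2 vs 7, 7 vs 4, 6 vs 5] → C does not strictly dominate A (column X: 2 ≤ 7)
  C vs B: [2 vs 5, 7 vs 6, 6 vs 4] → C does not strictly dominate B (column X: 2 ≤ 5)
No single strategy strictly dominates all others → no strictly dominant strategy.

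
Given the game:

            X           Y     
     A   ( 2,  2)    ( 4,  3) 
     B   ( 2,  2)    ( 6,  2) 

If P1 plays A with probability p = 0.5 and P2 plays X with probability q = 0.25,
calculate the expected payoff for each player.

E[P1] = 4.25, E[P2] = 2.375

Work:
E[P1] = p·q·π₁(A,X) + p·(1-q)·π₁(A,Y) + (1-p)·q·π₁(B,X) + (1-p)·(1-q)·π₁(B,Y)
= 0.5·0.25·2 + 0.5·0.75·4 + 0.5·0.25·2 + 0.5·0.75·6
= 4.25

E[P2] = 2.375 (similar calculation)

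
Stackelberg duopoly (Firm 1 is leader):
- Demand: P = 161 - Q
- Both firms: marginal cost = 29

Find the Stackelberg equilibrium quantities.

q₁* (leader) = 66.0, q₂* (follower) = 33.0

Work:
Follower's reaction: q₂ = (a - c - q₁)/2
Leader substitutes: π₁ = q₁·(a - q₁ - (a-c-q₁)/2 - c)
FOC: q₁* = (161 - 29)/2 = 66.00
Then: q₂* = (161 - 29 - 66.0)/2 = 33.00
Leader has first-mover advantage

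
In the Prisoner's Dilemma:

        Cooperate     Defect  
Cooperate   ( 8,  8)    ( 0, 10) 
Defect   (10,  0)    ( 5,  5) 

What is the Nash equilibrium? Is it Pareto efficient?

(Defect, Defect) is NE; not Pareto efficient

Work:
Defect dominates Cooperate for both players:
If P2 cooperates: Defect (10) > Cooperate (8)
If P2 defects: Defect (5) > Cooperate (0)
NE: (Defect, Defect) with payoff (5, 5)
But (Cooperate, Cooperate) = (8, 8) Pareto dominates (5, 5)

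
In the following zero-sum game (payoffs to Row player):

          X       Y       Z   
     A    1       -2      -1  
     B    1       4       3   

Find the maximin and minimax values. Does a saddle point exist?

Maximin = 1, Minimax = 1, Saddle: True

Work:
Row minimums: [-2, 1] → maximin = 1
Column maximums: [1, 4, 3] → minimax = 1
Saddle point exists! Game value = 1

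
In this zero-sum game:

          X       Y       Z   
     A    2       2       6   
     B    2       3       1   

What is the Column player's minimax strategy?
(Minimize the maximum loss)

Column should play X, value = 2

Work:
Column player minimizes Row's maximum payoff:
Column X: max payoff to Row = 2
Column Y: max payoff to Row = 3
Column Z: max payoff to Row = 6
Minimum is 2, achieved by column X.
Minimax strategy: X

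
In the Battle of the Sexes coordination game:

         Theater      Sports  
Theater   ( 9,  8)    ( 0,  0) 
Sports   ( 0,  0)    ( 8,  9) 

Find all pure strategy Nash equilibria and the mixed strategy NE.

Pure NE: (Theater, Theater) and (Sports, Sports); Mixed NE: p = 0.5294, q = 0.4706

Work:
Check pure NE:
(Theater, Theater): (9, 8) - no unilateral deviation beneficial
(Sports, Sports): (8, 9) - no unilateral deviation beneficial
Mixed NE: P1 plays Theater with p = 0.5294, P2 plays Theater with q = 0.4706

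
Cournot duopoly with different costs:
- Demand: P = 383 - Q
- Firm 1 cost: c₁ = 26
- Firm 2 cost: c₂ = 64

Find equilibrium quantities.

q₁* = 131.67, q₂* = 93.67

Work:
Reaction: q₁ = (383 - 26 - q₂)/2
Reaction: q₂ = (383 - 64 - q₁)/2
Solve simultaneously:
q₁* = (383 - 2×26 + 64)/3 = 131.67
q₂* = (383 - 2×64 + 26)/3 = 93.67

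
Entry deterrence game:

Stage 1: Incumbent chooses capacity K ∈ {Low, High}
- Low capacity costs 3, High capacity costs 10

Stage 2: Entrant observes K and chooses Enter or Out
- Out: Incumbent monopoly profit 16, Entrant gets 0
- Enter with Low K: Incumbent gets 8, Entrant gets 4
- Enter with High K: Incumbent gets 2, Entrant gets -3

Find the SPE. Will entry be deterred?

SPE: (High, Enter|Low, Out|High); Entry deterred. Incumbent net profit = 6

Work:
After Low K: Entrant enters (4 > 0)
After High K: Entrant stays out (-3 < 0)
Incumbent: Low → 8−3=5, High → 16−10=6
Incumbent chooses High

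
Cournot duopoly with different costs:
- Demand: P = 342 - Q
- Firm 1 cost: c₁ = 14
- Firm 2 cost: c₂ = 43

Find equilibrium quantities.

q₁* = 119.0, q₂* = 90.0

Work:
Reaction: q₁ = (342 - 14 - q₂)/2
Reaction: q₂ = (342 - 43 - q₁)/2
Solve simultaneously:
q₁* = (342 - 2×14 + 43)/3 = 119.0
q₂* = (342 - 2×43 + 14)/3 = 90.0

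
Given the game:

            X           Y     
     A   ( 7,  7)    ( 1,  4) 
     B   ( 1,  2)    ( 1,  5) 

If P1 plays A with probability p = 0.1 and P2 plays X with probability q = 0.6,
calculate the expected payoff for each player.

E[P1] = 1.36, E[P2] = 3.46

Work:
E[P1] = p·q·π₁(A,X) + p·(1-q)·π₁(A,Y) + (1-p)·q·π₁(B,X) + (1-p)·(1-q)·π₁(B,Y)
= 0.1·0.6·7 + 0.1·0.4·1 + 0.9·0.6·1 + 0.9·0.4·1
= 1.36

E[P2] = 3.46 (similar calculation)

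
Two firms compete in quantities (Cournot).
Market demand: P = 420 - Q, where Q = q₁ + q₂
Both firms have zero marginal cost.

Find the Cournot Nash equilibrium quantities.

q₁* = q₂* = 140.0; P* = 140.0

Work:
Profit: π_i = P·q_i = (a - q_i - q_j)·q_i
FOC: ∂π_i/∂q_i = a - 2q_i - q_j = 0
Reaction function: q_i = (420 - q_j)/2
Symmetry: q* = 420/3 = 140.0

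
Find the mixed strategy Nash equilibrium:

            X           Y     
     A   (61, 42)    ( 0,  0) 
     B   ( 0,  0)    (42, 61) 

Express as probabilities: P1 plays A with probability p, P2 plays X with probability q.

p = 0.5922, q = 0.4078

Work:
Find probabilities that make opponent indifferent:
P2 chooses q to make P1 indifferent between A and B
P1 chooses p to make P2 indifferent between X and Y
Mixed NE: P1 plays (A: 0.5922, B: 0.4078), P2 plays (X: 0.4078, Y: 0.5922)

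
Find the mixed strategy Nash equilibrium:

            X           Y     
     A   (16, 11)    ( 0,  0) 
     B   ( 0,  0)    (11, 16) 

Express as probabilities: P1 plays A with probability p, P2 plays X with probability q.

p = 0.5926, q = 0.4074

Work:
Find probabilities that make opponent indifferent:
P2 chooses q to make P1 indifferent between A and B
P1 chooses p to make P2 indifferent between X and Y
Mixed NE: P1 plays (A: 0.5926, B: 0.4074), P2 plays (X: 0.4074, Y: 0.5926)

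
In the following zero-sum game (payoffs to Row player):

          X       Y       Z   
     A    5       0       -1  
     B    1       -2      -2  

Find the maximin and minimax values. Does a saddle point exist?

Maximin = -1, Minimax = -1, Saddle: True

Work:
Row minimums: [-1, -2] → maximin = -1
Column maximums: [5, 0, -1] → minimax = -1
Saddle point exists! Game value = -1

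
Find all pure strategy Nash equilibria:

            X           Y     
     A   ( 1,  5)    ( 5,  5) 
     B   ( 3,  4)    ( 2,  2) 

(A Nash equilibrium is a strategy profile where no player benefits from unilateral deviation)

Nash equilibrium: (A, Y), (B, X)

Work:
Best responses:
  P1 vs X: payoffs [1, 3] → best response B (payoff 3)
  P1 vs Y: payoffs [5, 2] → best response A (payoff 5)
  P2 vs A: payoffs [5, 5] → best response X/Y (payoff 5)
  P2 vs B: payoffs [4, 2] → best response X (payoff 4)
Mutual best responses: (A,Y), (B,X) → Nash equilibria.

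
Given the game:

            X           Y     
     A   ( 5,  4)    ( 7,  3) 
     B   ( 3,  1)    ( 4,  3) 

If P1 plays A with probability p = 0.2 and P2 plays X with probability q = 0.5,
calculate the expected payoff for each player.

E[P1] = 4.0, E[P2] = 2.3

Work:
E[P1] = p·q·π₁(A,X) + p·(1-q)·π₁(A,Y) + (1-p)·q·π₁(B,X) + (1-p)·(1-q)·π₁(B,Y)
= 0.2·0.5·5 + 0.2·0.5·7 + 0.8·0.5·3 + 0.8·0.5·4
= 4.0

E[P2] = 2.3 (similar calculation)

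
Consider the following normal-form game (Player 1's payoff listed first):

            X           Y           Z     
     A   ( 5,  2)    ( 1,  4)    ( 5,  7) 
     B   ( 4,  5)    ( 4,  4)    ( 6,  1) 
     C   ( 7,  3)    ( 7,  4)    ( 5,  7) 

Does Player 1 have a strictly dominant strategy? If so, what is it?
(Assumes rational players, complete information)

No strictly dominant strategy exists for Player 1

Work:
A strategy strictly dominates another if it gives a strictly higher payoff against every opponent action. Compare each pair of P1's strategies column-by-column:
  A vs B: [5 vs 4, 1 vs 4, 5 vs 6] → A does not strictly dominate B (column Y: 1 ≤ 4)
  A vs C: [5 vs 7, 1 vs 7, 5 vs 5] → A does not strictly dominate C (column X: 5 ≤ 7)
  B vs A: [4 vs 5, 4 vs 1, 6 vs 5] → B does not strictly dominate A (column X: 4 ≤ 5)
  B vs C: [4 vs 7, 4 vs 7, 6 vs 5] → B does not strictly dominate C (column X: 4 ≤ 7)
  C vs A: [7 vs 5, 7 vs 1, 5 vs 5] → C does not strictly dominate A (column Z: 5 ≤ 5)
  C vs B: [7 vs 4, 7 vs 4, 5 vs 6] → C does not strictly dominate B (column Z: 5 ≤ 6)
No single strategy strictly dominates all others → no strictly dominant strategy.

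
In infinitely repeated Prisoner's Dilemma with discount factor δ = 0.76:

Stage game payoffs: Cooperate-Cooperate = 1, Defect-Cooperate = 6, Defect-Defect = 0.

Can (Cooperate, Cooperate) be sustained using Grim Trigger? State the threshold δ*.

δ* = 0.8333; since δ = 0.76 < 0.8333, cooperation cannot be sustained

Work:
For Grim Trigger:
Cooperate forever: 1/(1-δ)
Defect then punished: 6 + 0·δ/(1-δ)
Need: 1/(1-δ) ≥ 6 + 0·δ/(1-δ)
Solving: δ ≥ (T-R)/(T-P) = (6-1)/(6-0) = 0.8333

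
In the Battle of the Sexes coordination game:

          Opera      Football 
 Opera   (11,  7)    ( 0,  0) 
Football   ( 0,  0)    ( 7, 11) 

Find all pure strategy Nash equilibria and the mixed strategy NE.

Pure NE: (Opera, Opera) and (Football, Football); Mixed NE: p = 0.6111, q = 0.3889

Work:
Check pure NE:
(Opera, Opera): (11, 7) - no unilateral deviation beneficial
(Football, Football): (7, 11) - no unilateral deviation beneficial
Mixed NE: P1 plays Opera with p = 0.6111, P2 plays Opera with q = 0.3889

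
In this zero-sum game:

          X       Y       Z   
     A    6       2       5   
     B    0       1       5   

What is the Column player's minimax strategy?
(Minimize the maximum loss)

Column should play Y, value = 2

Work:
Column player minimizes Row's maximum payoff:
Column X: max payoff to Row = 6
Column Y: max payoff to Row = 2
Column Z: max payoff to Row = 5
Minimum is 2, achieved by column Y.
Minimax strategy: Y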